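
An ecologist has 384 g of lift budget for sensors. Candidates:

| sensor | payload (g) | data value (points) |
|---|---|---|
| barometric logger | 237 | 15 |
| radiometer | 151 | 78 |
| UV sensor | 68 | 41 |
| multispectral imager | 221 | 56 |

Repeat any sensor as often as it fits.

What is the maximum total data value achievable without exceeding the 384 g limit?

Best packing: 5×UV sensor — 340 g, 205 total.
No other feasible combination exceeds 205.

205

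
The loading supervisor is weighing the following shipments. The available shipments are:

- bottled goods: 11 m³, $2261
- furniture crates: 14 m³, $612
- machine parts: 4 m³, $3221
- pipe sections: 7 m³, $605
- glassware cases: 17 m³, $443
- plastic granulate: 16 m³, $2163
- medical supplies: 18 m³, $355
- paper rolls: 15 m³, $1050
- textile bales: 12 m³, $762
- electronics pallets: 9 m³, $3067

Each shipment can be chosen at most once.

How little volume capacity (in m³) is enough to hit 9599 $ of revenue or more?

39

Minimise m³ subject to total revenue ≥ 9599.
bottled goods + machine parts + paper rolls + electronics pallets: 9599 revenue at 39 m³.
Any bundle with less than 39 m³ falls short of 9599.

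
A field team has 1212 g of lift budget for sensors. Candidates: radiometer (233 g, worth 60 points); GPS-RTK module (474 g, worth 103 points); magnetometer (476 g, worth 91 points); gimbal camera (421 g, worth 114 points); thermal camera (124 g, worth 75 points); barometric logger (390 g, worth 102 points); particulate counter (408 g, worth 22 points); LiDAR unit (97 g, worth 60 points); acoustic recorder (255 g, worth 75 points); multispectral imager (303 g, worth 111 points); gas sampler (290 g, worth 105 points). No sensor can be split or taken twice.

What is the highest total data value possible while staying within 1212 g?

453

Ranking by ratio (data value/g): LiDAR unit 0.62, thermal camera 0.60, multispectral imager 0.37.
A density-first pass picks thermal camera + LiDAR unit + acoustic recorder + multispectral imager + gas sampler — 426 at 1069 g.
Dropping acoustic recorder frees 255 g; slotting in barometric logger (390 g) lifts the total to 453 at 1204 g.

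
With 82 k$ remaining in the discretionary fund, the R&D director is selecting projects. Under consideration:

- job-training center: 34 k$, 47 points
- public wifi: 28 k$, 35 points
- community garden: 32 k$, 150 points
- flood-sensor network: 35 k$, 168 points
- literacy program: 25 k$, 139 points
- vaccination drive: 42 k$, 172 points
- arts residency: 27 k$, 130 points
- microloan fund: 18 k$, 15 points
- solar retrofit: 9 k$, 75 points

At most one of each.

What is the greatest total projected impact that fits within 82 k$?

393

The ratio heuristic lands on literacy program + arts residency + microloan fund + solar retrofit (359) but leaves 3 k$ idle.
A better packing is community garden + flood-sensor network + solar retrofit: 76 k$, total 393.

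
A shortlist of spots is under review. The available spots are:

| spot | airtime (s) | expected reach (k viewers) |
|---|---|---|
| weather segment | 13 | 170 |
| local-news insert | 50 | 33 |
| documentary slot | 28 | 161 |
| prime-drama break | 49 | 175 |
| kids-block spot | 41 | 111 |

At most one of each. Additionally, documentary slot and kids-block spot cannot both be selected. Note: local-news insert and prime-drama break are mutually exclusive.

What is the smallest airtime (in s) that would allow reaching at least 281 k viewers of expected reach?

41

Look for the lowest-airtime combination reaching 281.
weather segment + documentary slot reaches 331 using 41 s.
Below 41 s the best achievable stays under 281.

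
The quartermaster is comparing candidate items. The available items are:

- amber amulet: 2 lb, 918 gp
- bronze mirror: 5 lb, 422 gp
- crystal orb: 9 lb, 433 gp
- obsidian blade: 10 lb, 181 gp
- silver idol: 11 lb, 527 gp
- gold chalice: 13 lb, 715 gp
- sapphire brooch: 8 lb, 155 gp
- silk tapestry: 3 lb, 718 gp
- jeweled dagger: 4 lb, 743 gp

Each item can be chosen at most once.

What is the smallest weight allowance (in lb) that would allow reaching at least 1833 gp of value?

Look for the lowest-weight combination reaching 1833.
Taking amber amulet + silk tapestry + jeweled dagger gives 2379 (≥ 1833) for 9 lb.
Below 9 lb the best achievable stays under 1833.

9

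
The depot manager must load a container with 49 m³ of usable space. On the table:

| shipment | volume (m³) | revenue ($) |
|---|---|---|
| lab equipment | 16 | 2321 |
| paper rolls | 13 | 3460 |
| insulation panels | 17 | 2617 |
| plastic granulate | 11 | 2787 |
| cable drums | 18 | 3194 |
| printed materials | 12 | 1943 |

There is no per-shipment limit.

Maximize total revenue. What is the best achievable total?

12494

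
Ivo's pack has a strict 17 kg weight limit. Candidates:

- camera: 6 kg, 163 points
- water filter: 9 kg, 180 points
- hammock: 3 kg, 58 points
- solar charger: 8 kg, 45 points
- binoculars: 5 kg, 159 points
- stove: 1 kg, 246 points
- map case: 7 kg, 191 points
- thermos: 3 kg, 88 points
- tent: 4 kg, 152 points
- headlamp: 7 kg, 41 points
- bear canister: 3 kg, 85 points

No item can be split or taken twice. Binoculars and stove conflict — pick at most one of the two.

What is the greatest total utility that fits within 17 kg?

734

Ranking by ratio (utility/kg): stove 246.00, tent 38.00, binoculars 31.80.
Taking camera + stove + thermos + tent + bear canister: 17 kg used, 734 in utility.
That's the maximum — no feasible swap from here does better than 734.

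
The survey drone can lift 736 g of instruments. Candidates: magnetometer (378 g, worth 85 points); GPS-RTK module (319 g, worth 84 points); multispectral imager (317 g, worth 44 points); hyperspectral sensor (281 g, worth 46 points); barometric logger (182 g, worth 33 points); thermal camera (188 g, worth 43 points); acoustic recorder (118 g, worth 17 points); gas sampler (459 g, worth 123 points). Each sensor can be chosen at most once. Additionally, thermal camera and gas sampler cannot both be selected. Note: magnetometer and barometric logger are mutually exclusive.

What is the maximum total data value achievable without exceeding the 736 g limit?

169

Magnetometer + GPS-RTK module uses 697 of the 736 g and totals 169.
An exhaustive check of the 256 subsets confirms 169.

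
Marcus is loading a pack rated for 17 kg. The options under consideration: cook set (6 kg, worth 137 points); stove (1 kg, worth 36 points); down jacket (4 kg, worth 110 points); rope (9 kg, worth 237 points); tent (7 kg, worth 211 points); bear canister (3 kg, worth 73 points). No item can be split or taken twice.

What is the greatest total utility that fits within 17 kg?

Taking the top-ratio items first gives stove + down jacket + tent + bear canister for 430 (15 kg).
Dropping down jacket and bear canister frees 7 kg; slotting in rope (9 kg) lifts the total to 484 at 17 kg.

484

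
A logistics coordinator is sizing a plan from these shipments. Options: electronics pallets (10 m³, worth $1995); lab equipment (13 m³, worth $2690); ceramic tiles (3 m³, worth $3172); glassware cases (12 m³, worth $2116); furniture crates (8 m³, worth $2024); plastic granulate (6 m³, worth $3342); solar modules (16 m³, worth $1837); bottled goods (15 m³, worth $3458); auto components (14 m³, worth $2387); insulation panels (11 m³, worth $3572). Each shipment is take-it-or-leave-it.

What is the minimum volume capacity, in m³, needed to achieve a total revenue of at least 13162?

35

Minimise m³ subject to total revenue ≥ 13162.
ceramic tiles + plastic granulate + bottled goods + insulation panels: 13544 revenue at 35 m³.
No combination under 35 m³ hits 13162.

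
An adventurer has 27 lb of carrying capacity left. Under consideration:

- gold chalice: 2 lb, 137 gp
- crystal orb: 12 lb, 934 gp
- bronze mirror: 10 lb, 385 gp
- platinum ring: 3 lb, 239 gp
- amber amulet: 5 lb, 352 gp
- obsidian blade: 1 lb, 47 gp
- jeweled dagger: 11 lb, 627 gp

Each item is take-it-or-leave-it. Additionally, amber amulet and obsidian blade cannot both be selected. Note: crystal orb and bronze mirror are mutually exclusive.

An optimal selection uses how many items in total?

Best achievable value is 1847.
crystal orb + platinum ring + obsidian blade + jeweled dagger hits 1847 at 27 lb.
All optima have 4 items.

4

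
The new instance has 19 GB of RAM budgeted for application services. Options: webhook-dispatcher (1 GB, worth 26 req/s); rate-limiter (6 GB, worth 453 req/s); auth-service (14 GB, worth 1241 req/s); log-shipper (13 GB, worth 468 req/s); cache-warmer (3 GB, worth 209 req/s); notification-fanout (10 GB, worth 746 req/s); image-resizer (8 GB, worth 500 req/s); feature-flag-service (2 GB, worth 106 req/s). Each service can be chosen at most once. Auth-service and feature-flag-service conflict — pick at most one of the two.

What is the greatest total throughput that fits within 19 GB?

1476

Ranking by ratio (throughput/GB): auth-service 88.64, rate-limiter 75.50, notification-fanout 74.60, cache-warmer 69.67.
Taking webhook-dispatcher + auth-service + cache-warmer: 18 GB used, 1476 in throughput.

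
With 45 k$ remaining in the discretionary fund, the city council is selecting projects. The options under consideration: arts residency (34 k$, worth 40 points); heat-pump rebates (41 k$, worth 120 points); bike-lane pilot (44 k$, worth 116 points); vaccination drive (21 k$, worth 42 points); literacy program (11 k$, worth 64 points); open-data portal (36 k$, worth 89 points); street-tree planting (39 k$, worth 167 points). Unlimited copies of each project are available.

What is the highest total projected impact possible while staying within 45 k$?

256

The ratio ordering already packs tightly: 4×literacy program, 44 k$, 256.
Nothing else within 45 k$ beats 256.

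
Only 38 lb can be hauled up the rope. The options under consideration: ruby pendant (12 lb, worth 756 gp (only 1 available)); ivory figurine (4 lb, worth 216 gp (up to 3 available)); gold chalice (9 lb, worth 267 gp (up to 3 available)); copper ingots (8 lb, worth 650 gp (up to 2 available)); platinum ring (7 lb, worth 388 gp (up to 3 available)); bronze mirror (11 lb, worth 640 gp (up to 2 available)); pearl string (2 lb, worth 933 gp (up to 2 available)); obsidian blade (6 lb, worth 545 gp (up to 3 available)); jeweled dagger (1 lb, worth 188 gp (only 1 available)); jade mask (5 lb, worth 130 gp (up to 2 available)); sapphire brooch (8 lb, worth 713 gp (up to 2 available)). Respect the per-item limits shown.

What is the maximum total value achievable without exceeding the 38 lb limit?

4927

Taking the top-ratio items first gives platinum ring + 2×pearl string + 3×obsidian blade + jeweled dagger + sapphire brooch for 4790 (38 lb).
Dropping platinum ring and jeweled dagger frees 8 lb; slotting in sapphire brooch (8 lb) lifts the total to 4927 at 38 lb.
No other feasible combination exceeds 4927.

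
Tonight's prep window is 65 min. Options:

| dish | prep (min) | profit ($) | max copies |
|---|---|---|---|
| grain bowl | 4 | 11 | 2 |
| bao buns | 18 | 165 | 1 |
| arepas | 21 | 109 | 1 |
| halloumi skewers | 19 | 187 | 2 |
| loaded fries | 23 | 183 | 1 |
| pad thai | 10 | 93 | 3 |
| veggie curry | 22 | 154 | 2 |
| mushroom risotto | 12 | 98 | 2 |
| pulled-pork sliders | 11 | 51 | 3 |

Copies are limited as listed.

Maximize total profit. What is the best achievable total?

576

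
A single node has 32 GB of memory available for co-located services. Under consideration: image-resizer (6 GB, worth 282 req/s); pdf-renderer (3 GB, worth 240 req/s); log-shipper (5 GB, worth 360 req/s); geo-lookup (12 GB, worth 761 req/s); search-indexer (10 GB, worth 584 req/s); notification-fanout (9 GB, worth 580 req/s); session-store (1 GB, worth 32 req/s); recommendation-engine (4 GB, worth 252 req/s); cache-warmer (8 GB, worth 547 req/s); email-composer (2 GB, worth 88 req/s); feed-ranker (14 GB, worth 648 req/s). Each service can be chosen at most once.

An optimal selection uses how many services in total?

5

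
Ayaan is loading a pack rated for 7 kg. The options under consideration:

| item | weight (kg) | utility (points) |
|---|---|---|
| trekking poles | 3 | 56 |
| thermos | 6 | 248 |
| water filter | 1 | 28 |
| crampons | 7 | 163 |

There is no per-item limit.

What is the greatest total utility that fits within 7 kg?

276

Density check — thermos 41.33, water filter 28.00, crampons 23.29, trekking poles 18.67 are the best per kg.
Thermos + water filter uses 7 of the 7 kg and totals 276.
No other feasible combination exceeds 276.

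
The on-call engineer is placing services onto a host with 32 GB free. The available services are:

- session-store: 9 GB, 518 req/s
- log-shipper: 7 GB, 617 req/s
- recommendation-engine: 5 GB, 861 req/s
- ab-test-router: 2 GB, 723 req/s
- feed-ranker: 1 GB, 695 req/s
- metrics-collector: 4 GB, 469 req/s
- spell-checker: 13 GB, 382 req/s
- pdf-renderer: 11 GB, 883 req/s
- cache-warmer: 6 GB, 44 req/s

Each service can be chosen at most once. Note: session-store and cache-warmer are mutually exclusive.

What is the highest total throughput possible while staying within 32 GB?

4248

Taking log-shipper + recommendation-engine + ab-test-router + feed-ranker + metrics-collector + pdf-renderer: 30 GB used, 4248 in throughput.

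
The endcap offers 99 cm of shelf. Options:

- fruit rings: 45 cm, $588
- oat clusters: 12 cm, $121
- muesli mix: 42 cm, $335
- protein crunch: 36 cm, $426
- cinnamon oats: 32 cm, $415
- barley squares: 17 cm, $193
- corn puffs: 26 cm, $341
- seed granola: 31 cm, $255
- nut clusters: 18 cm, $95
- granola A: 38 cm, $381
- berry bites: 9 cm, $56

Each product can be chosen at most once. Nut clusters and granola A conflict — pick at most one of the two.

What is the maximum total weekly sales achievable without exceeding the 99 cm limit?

1207

Taking the top-ratio products first gives fruit rings + barley squares + corn puffs + berry bites for 1178 (97 cm).
Replace corn puffs and berry bites with protein crunch: the trade gains 29 net, giving 1207 at 98 cm.
Runner-up fruit rings + cinnamon oats + barley squares tops out at 1196.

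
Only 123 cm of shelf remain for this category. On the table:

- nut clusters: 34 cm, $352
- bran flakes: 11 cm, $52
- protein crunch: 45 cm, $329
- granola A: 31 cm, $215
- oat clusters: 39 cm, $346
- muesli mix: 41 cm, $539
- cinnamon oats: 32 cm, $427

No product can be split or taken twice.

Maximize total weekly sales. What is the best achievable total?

1370

The ratio ordering already packs tightly: nut clusters + bran flakes + muesli mix + cinnamon oats, 118 cm, 1370.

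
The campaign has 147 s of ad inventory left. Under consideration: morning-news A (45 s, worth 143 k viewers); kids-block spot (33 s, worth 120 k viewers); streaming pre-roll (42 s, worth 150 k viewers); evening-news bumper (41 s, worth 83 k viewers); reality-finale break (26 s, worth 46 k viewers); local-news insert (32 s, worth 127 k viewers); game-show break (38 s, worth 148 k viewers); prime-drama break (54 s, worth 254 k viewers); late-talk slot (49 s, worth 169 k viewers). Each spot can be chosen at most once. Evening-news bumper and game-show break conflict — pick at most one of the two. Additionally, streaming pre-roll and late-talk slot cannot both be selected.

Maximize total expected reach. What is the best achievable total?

571

The ratio heuristic lands on local-news insert + game-show break + prime-drama break (529) but leaves 23 s idle.
The 32 s tied up in local-news insert is better spent on late-talk slot — total rises to 571 (141 s).
No other feasible combination exceeds 571.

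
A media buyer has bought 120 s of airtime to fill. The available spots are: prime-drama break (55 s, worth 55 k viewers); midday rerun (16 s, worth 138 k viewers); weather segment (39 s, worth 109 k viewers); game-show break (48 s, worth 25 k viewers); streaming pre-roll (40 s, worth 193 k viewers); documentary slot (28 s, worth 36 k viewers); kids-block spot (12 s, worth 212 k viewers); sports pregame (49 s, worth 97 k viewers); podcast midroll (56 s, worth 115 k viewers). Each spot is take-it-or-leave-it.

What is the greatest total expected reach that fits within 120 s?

652

Best packing: midday rerun + weather segment + streaming pre-roll + kids-block spot — 107 s, 652 total.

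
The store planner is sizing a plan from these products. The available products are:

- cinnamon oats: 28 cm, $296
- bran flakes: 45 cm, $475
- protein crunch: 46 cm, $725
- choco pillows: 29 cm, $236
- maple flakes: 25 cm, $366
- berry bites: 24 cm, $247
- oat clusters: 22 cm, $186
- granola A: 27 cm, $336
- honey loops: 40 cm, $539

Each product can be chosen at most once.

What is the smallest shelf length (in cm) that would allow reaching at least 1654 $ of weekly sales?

Look for the lowest-shelf combination reaching 1654.
Taking protein crunch + maple flakes + berry bites + granola A gives 1674 (≥ 1654) for 122 cm.
Any bundle with less than 122 cm falls short of 1654.

122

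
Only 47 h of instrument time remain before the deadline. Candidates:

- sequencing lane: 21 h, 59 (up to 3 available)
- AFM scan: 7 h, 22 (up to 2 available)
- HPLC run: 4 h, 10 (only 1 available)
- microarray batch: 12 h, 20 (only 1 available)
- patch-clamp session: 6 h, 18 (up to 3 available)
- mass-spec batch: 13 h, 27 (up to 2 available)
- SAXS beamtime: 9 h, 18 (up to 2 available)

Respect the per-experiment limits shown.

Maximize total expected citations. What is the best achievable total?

139

The ratio heuristic lands on 2×AFM scan + HPLC run + 3×patch-clamp session + SAXS beamtime (126) but leaves 2 h idle.
Replace HPLC run and patch-clamp session and SAXS beamtime with sequencing lane: the trade gains 13 net, giving 139 at 47 h.
Nothing else within 47 h beats 139.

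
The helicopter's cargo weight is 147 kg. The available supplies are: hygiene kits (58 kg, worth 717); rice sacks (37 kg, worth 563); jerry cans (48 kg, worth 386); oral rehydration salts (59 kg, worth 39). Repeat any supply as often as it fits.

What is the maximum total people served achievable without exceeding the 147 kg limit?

1843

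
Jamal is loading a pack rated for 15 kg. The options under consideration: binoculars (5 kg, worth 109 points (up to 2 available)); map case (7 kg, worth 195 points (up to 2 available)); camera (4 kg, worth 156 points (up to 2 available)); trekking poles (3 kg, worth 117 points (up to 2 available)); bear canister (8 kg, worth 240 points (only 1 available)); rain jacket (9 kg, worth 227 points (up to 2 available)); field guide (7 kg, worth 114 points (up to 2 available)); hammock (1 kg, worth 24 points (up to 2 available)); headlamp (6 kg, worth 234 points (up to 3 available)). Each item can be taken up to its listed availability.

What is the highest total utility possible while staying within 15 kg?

585

Greedy by ratio would take 2×camera + 2×trekking poles + hammock: 15 kg used, total 570.
Replace 2×camera and trekking poles and hammock with 2×headlamp: the trade gains 15 net, giving 585 at 15 kg.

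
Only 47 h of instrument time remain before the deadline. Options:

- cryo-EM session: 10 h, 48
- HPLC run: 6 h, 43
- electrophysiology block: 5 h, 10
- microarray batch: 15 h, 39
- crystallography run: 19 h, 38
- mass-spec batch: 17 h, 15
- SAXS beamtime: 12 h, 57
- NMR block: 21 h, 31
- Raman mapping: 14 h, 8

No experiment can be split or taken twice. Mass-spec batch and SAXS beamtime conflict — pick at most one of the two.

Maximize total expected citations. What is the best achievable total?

Taking cryo-EM session + HPLC run + microarray batch + SAXS beamtime: 43 h used, 187 in expected citations.

187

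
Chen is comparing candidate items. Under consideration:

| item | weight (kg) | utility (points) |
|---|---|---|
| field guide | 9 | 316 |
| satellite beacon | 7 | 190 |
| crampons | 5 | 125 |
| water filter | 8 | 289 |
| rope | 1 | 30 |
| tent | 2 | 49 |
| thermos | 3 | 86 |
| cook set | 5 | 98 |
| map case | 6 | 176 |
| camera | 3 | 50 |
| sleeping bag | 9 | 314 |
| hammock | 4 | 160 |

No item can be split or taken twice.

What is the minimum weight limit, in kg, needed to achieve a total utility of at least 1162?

33

Need the lightest bundle worth ≥ 1162.
Taking field guide + water filter + thermos + sleeping bag + hammock gives 1165 (≥ 1162) for 33 kg.
Below 33 kg the best achievable stays under 1162.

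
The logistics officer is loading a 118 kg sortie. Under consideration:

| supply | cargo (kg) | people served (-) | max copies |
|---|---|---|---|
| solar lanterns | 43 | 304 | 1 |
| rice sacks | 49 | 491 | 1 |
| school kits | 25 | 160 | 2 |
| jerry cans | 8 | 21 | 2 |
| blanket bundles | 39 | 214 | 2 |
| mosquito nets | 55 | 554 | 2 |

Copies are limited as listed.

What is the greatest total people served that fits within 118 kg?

1129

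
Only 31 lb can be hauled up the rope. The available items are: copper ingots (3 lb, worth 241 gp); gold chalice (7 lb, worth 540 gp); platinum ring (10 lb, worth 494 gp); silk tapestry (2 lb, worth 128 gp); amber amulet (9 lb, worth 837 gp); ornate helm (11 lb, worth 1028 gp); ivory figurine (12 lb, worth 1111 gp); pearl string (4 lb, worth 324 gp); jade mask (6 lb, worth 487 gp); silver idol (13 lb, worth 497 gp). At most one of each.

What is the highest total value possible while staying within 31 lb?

2759

Filling by ratio: amber amulet + ornate helm + pearl string + jade mask for 2676, with 1 lb left unused.
Replace ornate helm with ivory figurine: the trade gains 83 net, giving 2759 at 31 lb.
The closest alternative, silk tapestry + ornate helm + ivory figurine + jade mask, reaches only 2754.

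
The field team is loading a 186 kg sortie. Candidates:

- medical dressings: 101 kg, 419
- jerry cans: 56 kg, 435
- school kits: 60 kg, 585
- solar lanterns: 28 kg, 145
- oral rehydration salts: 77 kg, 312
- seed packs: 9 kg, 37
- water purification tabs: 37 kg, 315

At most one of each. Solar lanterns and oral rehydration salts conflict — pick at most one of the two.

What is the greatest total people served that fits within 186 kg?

By people served per kg: school kits 9.75, water purification tabs 8.51, jerry cans 7.77, solar lanterns 5.18 lead.
The ratio ordering already packs tightly: jerry cans + school kits + solar lanterns + water purification tabs, 181 kg, 1480.

1480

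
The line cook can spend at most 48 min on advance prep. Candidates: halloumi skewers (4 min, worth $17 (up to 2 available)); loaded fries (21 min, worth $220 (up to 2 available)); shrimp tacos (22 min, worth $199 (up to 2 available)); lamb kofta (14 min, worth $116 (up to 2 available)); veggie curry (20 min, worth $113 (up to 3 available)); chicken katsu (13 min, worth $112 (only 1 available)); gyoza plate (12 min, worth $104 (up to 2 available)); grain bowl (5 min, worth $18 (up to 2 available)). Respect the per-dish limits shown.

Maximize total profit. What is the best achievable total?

458

Density check — loaded fries 10.48, shrimp tacos 9.05, gyoza plate 8.67 are the best per min.
Filling by ratio: halloumi skewers + 2×loaded fries for 457, with 2 min left unused.
Replace halloumi skewers with grain bowl: the trade gains 1 net, giving 458 at 47 min.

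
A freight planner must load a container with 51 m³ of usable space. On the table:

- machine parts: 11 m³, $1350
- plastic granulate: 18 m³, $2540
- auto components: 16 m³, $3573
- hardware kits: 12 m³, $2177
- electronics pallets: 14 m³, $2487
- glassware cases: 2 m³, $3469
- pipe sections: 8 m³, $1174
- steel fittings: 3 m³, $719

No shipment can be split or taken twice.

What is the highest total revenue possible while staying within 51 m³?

12478

The ratio heuristic lands on auto components + hardware kits + electronics pallets + glassware cases + steel fittings (12425) but leaves 4 m³ idle.
Dropping electronics pallets frees 14 m³; slotting in plastic granulate (18 m³) lifts the total to 12478 at 51 m³.
An exhaustive check of the 256 subsets confirms 12478.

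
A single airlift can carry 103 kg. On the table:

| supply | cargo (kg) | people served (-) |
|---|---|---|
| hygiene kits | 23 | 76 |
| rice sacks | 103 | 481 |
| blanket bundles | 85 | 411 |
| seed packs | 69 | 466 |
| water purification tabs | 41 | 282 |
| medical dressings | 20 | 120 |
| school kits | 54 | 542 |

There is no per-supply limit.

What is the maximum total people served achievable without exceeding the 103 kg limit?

824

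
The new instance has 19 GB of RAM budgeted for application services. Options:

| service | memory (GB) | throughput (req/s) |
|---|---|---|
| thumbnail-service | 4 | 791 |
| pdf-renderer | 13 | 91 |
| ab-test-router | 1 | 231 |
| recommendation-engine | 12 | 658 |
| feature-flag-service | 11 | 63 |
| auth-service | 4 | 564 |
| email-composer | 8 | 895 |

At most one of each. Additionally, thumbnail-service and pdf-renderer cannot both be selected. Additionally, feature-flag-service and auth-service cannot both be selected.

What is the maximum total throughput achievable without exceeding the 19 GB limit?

Thumbnail-service + ab-test-router + auth-service + email-composer uses 17 of the 19 GB and totals 2481.
The closest alternative, thumbnail-service + auth-service + email-composer, reaches only 2250.

2481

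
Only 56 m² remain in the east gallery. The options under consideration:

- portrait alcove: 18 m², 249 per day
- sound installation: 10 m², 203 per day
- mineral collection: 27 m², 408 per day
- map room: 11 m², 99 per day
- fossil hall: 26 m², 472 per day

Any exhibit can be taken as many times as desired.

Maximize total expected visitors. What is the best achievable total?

Greedy by ratio would take 5×sound installation: 50 m² used, total 1015.
Dropping 2×sound installation frees 20 m²; slotting in fossil hall (26 m²) lifts the total to 1081 at 56 m².
That's the maximum — no swap from here does better than 1081.

1081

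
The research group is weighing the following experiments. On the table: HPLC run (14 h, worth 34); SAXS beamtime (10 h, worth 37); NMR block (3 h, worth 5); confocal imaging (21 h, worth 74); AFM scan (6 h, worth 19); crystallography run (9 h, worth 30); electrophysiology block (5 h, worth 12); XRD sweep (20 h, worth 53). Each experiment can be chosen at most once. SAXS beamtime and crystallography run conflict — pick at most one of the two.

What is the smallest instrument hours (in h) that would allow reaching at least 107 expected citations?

Minimise h subject to total expected citations ≥ 107.
SAXS beamtime + confocal imaging: 111 expected citations at 31 h.
No combination under 31 h hits 107.

31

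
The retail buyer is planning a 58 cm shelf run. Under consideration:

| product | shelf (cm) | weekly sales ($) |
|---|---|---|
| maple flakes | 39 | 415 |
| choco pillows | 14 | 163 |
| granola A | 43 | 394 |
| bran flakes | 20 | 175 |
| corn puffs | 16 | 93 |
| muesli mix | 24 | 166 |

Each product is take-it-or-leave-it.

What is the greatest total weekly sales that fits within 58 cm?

Maple flakes + choco pillows uses 53 of the 58 cm and totals 578.
The closest alternative, choco pillows + granola A, reaches only 557.

578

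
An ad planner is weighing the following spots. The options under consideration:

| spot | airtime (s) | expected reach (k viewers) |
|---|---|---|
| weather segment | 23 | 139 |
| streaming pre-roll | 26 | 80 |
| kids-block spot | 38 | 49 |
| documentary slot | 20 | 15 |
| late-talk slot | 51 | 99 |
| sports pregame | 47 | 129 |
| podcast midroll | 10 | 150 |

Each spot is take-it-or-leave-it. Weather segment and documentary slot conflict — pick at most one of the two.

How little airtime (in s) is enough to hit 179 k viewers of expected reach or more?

Minimise s subject to total expected reach ≥ 179.
weather segment + podcast midroll: 289 expected reach at 33 s.
Any bundle with less than 33 s falls short of 179.

33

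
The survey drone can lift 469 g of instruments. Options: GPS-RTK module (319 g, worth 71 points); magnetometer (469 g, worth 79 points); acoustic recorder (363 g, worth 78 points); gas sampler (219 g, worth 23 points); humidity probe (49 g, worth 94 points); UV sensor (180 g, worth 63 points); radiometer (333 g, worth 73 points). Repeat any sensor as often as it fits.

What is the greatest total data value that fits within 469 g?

846

9×humidity probe uses 441 of the 469 g and totals 846.
Nothing else within 469 g beats 846.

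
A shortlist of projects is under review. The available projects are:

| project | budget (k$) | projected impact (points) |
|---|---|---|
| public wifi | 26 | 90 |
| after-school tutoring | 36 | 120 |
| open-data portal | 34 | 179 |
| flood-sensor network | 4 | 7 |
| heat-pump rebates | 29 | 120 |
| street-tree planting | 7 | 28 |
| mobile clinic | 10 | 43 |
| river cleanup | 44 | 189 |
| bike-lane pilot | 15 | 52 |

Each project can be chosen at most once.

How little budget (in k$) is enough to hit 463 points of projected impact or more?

Look for the lowest-budget combination reaching 463.
open-data portal + mobile clinic + river cleanup + bike-lane pilot: 463 projected impact at 103 k$.
No combination under 103 k$ hits 463.

103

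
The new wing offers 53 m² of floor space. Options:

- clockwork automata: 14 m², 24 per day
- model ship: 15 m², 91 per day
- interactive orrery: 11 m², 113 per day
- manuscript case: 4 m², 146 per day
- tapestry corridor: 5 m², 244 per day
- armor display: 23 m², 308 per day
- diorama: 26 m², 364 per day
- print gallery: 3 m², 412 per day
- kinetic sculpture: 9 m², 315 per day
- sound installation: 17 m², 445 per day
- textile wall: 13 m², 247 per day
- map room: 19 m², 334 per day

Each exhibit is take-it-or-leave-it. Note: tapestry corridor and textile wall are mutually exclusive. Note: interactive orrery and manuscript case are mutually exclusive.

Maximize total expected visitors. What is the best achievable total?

1750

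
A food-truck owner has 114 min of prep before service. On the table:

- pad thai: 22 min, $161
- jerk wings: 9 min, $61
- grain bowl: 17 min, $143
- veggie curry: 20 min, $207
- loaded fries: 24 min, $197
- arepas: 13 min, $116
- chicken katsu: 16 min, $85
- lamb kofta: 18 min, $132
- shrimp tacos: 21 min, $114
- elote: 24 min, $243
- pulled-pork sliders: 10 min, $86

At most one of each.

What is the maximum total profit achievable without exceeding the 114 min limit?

1010

Taking the top-ratio dishes first gives grain bowl + veggie curry + loaded fries + arepas + elote + pulled-pork sliders for 992 (108 min).
Dropping grain bowl frees 17 min; slotting in pad thai (22 min) lifts the total to 1010 at 113 min.
Next best is grain bowl + veggie curry + loaded fries + lamb kofta + elote + pulled-pork sliders at 1008 (113 min) — short by 2.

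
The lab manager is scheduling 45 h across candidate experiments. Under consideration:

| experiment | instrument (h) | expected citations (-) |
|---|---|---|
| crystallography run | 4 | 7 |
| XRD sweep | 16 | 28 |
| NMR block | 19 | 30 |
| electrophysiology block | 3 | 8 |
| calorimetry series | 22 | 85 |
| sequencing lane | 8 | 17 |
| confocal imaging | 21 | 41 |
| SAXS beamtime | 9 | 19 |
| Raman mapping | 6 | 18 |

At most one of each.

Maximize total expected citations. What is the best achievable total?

139

By expected citations per h: calorimetry series 3.86, Raman mapping 3.00, electrophysiology block 2.67, sequencing lane 2.12 lead.
Greedy by ratio would take crystallography run + electrophysiology block + calorimetry series + sequencing lane + Raman mapping: 43 h used, total 135.
The 7 h tied up in crystallography run and electrophysiology block is better spent on SAXS beamtime — total rises to 139 (45 h).
The closest alternative, crystallography run + electrophysiology block + calorimetry series + SAXS beamtime + Raman mapping, reaches only 137.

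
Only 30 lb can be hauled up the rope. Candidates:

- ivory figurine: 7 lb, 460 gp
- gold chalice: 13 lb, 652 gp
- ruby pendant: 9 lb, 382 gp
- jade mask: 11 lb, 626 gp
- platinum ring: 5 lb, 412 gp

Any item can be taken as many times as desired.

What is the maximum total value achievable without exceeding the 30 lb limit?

The ratio ordering already packs tightly: 6×platinum ring, 30 lb, 2472.

2472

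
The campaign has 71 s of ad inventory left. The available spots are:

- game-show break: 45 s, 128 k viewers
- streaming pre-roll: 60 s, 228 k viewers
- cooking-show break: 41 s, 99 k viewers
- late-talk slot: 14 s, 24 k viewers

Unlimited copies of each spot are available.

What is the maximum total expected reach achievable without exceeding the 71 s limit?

Density check — streaming pre-roll 3.80, game-show break 2.84, cooking-show break 2.41 are the best per s.
Taking streaming pre-roll: 60 s used, 228 in expected reach.
Every other selection either busts 71 s or fails to beat 228.

228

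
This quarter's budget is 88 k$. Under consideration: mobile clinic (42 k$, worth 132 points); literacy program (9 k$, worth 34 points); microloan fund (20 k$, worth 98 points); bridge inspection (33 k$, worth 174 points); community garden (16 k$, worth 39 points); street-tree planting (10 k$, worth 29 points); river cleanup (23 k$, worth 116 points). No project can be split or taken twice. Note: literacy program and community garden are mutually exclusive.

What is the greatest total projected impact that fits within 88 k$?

422

Best packing: literacy program + microloan fund + bridge inspection + river cleanup — 85 k$, 422 total.
An exhaustive check of the 128 subsets confirms 422.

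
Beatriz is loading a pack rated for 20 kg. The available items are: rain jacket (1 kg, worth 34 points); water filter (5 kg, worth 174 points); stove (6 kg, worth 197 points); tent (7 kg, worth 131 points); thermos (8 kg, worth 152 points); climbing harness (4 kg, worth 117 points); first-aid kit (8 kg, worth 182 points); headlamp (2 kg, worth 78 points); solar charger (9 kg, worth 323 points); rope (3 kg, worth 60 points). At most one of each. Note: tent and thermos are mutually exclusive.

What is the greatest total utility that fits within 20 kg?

694

Density check — headlamp 39.00, solar charger 35.89, water filter 34.80, rain jacket 34.00 are the best per kg.
A density-first pass picks rain jacket + water filter + headlamp + solar charger + rope — 669 at 20 kg.
Replace rain jacket and headlamp and rope with stove: the trade gains 25 net, giving 694 at 20 kg.
Runner-up water filter + climbing harness + headlamp + solar charger tops out at 692.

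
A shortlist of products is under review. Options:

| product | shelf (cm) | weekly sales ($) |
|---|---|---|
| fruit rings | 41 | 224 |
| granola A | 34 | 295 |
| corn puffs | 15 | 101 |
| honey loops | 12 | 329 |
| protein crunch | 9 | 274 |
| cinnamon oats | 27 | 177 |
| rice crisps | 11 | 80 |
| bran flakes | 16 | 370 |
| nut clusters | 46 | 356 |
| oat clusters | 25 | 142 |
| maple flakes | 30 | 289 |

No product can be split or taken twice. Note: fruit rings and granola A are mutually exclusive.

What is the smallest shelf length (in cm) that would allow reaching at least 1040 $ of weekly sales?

Look for the lowest-shelf combination reaching 1040.
honey loops + protein crunch + rice crisps + bran flakes reaches 1053 using 48 cm.
Any bundle with less than 48 cm falls short of 1040.

48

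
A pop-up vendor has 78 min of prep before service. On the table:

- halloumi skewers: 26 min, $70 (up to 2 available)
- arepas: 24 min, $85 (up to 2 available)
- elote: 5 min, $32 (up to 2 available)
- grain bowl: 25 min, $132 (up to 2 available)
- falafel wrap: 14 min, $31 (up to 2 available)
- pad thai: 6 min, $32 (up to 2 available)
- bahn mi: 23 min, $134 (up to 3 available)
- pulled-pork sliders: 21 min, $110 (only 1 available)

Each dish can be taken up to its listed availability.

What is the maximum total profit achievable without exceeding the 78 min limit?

442

By profit per min: elote 6.40, bahn mi 5.83, pad thai 5.33, grain bowl 5.28 lead.
Greedy by ratio would take 2×elote + 2×pad thai + 2×bahn mi: 68 min used, total 396.
The 11 min tied up in elote and pad thai is better spent on pulled-pork sliders — total rises to 442 (78 min).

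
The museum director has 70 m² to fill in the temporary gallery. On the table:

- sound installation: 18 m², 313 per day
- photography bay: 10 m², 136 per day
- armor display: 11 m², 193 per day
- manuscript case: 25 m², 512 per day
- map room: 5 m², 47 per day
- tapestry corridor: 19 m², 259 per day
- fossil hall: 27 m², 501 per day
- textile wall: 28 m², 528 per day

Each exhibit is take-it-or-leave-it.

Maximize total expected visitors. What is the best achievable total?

1326

Greedy by ratio would take armor display + manuscript case + map room + textile wall: 69 m² used, total 1280.
Reworking the packing: sound installation + manuscript case + fossil hall uses 70 m² and improves the total to 1326.
Nothing else within 70 m² beats 1326.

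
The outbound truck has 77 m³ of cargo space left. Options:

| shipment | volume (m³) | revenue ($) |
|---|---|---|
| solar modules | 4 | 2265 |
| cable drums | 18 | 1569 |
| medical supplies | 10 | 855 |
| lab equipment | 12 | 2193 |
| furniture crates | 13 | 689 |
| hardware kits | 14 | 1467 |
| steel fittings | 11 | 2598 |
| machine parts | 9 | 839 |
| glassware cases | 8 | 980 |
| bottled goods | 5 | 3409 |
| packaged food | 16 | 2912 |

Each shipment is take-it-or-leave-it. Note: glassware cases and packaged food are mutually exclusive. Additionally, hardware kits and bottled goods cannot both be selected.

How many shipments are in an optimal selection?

7

The maximum revenue within 77 m³ is 15801.
solar modules + cable drums + medical supplies + lab equipment + steel fittings + bottled goods + packaged food hits 15801 at 76 m³.
All optima have 7 shipments.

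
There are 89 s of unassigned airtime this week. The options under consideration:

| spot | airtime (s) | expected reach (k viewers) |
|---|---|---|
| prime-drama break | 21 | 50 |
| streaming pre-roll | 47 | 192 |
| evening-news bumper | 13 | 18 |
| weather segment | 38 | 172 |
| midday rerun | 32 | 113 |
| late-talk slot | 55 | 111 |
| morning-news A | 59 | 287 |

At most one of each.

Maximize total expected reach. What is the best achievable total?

364

By expected reach per s: morning-news A 4.86, weather segment 4.53, streaming pre-roll 4.09, midday rerun 3.53 lead.
A density-first pass picks prime-drama break + morning-news A — 337 at 80 s.
The 80 s tied up in prime-drama break and morning-news A is better spent on streaming pre-roll + weather segment — total rises to 364 (85 s).
Runner-up prime-drama break + morning-news A tops out at 337.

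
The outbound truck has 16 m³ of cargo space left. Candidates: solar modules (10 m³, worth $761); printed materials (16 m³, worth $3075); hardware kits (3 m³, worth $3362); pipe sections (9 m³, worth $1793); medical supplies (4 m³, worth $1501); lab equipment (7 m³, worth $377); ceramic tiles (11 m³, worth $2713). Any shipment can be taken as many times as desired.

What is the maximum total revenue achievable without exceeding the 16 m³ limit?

5×hardware kits uses 15 of the 16 m³ and totals 16810.

16810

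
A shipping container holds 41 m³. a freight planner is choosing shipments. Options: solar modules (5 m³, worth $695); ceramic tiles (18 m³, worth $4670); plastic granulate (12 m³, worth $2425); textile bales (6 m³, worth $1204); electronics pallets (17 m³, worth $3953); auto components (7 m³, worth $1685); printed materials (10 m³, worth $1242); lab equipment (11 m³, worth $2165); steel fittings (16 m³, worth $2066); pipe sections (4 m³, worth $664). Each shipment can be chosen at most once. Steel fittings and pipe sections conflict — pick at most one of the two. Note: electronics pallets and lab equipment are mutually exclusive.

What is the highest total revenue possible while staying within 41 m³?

9827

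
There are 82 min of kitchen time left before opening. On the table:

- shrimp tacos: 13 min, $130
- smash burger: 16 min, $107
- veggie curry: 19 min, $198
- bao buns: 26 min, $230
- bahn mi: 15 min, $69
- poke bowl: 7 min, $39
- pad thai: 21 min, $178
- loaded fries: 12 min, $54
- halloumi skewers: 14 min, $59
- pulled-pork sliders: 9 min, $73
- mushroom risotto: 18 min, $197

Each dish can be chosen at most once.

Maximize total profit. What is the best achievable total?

Greedy by ratio would take shrimp tacos + veggie curry + bao buns + mushroom risotto: 76 min used, total 755.
Replace bao buns with pad thai + pulled-pork sliders: the trade gains 21 net, giving 776 at 80 min.
The closest alternative, shrimp tacos + veggie curry + bao buns + mushroom risotto, reaches only 755.

776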